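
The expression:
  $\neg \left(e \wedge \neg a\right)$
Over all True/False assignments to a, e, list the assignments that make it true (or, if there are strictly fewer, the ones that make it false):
is false only for:
  a=False, e=True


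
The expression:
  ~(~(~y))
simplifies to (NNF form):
~y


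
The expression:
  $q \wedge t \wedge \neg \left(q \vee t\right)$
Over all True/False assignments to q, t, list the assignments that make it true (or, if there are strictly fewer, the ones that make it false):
is never true.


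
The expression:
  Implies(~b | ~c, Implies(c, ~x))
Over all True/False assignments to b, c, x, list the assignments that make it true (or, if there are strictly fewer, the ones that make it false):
is false only for:
  b=False, c=True, x=True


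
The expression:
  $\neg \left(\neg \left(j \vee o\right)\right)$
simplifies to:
$j \vee o$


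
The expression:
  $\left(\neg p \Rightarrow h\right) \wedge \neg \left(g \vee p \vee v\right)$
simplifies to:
$h \wedge \neg g \wedge \neg p \wedge \neg v$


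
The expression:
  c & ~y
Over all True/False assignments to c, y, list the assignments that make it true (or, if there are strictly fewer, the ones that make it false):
is true only for:
  c=True, y=False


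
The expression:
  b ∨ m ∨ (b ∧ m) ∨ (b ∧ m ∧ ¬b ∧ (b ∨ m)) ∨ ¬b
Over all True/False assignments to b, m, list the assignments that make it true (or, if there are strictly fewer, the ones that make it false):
is always true.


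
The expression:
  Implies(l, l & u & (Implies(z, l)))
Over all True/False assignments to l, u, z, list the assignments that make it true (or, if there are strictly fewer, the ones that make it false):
is false only for:
  l=True, u=False, z=False;
  l=True, u=False, z=True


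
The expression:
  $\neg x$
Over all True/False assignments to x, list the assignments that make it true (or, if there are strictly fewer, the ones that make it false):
is true only for:
  x=False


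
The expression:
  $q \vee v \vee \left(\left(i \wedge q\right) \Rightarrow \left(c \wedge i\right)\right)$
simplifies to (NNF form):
$\text{True}$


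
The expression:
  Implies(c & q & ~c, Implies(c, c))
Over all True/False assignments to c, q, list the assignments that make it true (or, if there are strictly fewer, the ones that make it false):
is always true.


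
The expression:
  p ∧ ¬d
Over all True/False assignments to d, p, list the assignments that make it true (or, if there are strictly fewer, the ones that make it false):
is true only for:
  d=False, p=True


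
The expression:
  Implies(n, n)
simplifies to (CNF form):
True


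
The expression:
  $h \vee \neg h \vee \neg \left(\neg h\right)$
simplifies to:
$\text{True}$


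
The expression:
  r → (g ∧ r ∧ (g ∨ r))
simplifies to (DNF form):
g ∨ ¬r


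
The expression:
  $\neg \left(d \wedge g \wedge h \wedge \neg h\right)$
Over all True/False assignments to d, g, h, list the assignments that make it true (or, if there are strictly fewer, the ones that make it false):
is always true.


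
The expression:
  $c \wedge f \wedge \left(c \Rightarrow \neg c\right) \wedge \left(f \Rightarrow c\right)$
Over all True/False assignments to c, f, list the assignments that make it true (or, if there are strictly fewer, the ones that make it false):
is never true.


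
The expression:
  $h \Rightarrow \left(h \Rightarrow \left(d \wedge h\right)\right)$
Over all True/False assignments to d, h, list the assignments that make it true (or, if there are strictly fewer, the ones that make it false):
is false only for:
  d=False, h=True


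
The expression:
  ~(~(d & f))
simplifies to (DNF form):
d & f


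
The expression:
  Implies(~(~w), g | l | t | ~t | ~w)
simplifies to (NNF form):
True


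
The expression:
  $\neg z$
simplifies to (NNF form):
$\neg z$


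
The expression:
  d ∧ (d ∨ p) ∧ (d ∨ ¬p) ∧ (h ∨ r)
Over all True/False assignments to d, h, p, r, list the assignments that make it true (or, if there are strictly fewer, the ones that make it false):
is true only for:
  d=True, h=False, p=False, r=True;
  d=True, h=False, p=True, r=True;
  d=True, h=True, p=False, r=False;
  d=True, h=True, p=False, r=True;
  d=True, h=True, p=True, r=False;
  d=True, h=True, p=True, r=True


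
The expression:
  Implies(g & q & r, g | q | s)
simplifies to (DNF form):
True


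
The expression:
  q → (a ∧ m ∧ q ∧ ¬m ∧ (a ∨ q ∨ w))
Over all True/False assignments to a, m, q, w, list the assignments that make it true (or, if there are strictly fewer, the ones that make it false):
is true only for:
  a=False, m=False, q=False, w=False;
  a=False, m=False, q=False, w=True;
  a=False, m=True, q=False, w=False;
  a=False, m=True, q=False, w=True;
  a=True, m=False, q=False, w=False;
  a=True, m=False, q=False, w=True;
  a=True, m=True, q=False, w=False;
  a=True, m=True, q=False, w=True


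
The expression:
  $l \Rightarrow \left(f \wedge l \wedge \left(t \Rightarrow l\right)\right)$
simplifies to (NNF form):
$f \vee \neg l$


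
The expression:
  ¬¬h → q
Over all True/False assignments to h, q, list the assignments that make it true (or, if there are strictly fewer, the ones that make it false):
is false only for:
  h=True, q=False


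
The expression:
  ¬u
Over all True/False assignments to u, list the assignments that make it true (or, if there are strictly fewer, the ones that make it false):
is true only for:
  u=False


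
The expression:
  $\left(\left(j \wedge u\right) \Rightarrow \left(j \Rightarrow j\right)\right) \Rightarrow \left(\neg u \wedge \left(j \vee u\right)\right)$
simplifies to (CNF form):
$j \wedge \neg u$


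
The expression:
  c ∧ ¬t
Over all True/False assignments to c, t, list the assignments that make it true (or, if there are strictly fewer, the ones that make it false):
is true only for:
  c=True, t=False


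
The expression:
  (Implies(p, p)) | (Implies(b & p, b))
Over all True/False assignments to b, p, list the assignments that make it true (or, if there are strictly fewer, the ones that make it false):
is always true.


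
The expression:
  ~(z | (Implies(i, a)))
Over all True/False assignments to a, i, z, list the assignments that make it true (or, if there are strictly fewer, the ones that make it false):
is true only for:
  a=False, i=True, z=False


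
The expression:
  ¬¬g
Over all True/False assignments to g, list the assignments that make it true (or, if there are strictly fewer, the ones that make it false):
is true only for:
  g=True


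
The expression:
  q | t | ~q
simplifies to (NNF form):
True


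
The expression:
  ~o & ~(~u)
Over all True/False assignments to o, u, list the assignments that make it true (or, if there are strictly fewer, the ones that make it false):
is true only for:
  o=False, u=True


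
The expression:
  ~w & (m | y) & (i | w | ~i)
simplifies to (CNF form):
~w & (m | y)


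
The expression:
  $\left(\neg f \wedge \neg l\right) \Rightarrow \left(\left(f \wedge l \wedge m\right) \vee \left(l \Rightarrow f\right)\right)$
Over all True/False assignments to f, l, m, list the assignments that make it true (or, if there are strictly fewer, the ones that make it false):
is always true.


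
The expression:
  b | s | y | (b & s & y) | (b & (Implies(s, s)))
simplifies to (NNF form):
b | s | y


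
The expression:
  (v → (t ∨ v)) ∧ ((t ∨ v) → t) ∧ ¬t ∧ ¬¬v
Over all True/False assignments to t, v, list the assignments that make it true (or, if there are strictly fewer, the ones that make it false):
is never true.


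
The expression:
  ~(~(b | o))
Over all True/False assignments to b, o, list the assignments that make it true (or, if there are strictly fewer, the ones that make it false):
is false only for:
  b=False, o=False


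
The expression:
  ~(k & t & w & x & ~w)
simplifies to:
True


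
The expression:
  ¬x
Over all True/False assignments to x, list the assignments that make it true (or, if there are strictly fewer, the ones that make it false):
is true only for:
  x=False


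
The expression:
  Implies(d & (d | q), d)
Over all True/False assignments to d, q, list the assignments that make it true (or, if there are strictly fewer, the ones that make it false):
is always true.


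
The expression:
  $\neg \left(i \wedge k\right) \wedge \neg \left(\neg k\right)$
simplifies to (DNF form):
$k \wedge \neg i$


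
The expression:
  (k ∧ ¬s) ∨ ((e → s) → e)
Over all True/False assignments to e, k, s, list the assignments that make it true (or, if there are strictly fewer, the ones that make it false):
is false only for:
  e=False, k=False, s=False;
  e=False, k=False, s=True;
  e=False, k=True, s=True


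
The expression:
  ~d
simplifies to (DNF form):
~d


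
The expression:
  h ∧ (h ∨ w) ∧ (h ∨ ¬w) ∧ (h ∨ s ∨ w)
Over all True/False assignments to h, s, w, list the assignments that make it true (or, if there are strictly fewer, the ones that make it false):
is true only for:
  h=True, s=False, w=False;
  h=True, s=False, w=True;
  h=True, s=True, w=False;
  h=True, s=True, w=True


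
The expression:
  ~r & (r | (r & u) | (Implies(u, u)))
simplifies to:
~r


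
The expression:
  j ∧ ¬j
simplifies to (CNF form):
False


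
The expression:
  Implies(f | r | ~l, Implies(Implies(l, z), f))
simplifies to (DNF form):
f | (l & ~r) | (l & ~z)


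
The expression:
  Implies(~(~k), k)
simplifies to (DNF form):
True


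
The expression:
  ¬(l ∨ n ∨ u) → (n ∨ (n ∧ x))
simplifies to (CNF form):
l ∨ n ∨ u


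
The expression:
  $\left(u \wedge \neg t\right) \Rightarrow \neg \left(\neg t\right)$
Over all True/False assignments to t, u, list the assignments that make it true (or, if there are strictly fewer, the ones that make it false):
is false only for:
  t=False, u=True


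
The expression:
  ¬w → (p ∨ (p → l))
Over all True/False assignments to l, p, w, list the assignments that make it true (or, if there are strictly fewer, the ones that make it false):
is always true.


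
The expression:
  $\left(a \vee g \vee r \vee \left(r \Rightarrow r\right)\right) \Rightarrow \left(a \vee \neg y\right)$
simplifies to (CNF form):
$a \vee \neg y$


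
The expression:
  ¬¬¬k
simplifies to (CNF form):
¬k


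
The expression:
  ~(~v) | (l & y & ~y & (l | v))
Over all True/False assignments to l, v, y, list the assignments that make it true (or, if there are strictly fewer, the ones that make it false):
is true only for:
  l=False, v=True, y=False;
  l=False, v=True, y=True;
  l=True, v=True, y=False;
  l=True, v=True, y=True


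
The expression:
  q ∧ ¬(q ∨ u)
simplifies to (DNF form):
False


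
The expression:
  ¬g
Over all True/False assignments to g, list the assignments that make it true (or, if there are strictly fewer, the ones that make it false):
is true only for:
  g=False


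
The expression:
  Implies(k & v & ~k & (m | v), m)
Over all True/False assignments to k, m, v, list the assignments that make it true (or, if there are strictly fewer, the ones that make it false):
is always true.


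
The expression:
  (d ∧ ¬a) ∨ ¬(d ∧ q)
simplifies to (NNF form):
¬a ∨ ¬d ∨ ¬q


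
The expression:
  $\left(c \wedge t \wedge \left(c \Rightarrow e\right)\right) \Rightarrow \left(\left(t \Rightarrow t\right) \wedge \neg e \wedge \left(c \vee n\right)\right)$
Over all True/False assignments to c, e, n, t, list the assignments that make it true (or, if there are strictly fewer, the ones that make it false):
is false only for:
  c=True, e=True, n=False, t=True;
  c=True, e=True, n=True, t=True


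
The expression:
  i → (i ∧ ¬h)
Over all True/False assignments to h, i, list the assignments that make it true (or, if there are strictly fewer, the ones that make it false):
is false only for:
  h=True, i=True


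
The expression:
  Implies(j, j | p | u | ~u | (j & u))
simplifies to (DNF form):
True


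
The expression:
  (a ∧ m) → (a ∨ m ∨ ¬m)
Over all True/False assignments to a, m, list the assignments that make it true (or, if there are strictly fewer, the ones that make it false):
is always true.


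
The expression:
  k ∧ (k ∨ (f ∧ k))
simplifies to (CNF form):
k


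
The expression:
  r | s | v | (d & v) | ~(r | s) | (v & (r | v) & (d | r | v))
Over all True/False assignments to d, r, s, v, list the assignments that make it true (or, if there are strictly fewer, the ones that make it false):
is always true.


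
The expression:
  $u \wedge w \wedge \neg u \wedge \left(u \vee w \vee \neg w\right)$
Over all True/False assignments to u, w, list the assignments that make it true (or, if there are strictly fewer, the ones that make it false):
is never true.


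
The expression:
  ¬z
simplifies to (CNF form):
¬z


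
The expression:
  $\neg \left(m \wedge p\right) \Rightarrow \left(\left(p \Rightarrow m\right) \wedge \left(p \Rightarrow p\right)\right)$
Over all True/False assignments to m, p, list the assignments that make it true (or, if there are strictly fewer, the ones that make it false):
is false only for:
  m=False, p=True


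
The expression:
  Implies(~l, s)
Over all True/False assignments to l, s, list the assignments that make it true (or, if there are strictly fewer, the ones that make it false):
is false only for:
  l=False, s=False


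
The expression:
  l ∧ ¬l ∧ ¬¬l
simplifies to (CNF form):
False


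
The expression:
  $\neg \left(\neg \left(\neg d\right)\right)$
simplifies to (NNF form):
$\neg d$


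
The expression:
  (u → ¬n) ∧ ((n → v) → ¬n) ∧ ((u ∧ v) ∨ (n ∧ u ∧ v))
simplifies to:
u ∧ v ∧ ¬n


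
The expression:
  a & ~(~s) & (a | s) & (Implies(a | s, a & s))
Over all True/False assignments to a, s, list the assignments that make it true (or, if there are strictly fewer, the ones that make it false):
is true only for:
  a=True, s=True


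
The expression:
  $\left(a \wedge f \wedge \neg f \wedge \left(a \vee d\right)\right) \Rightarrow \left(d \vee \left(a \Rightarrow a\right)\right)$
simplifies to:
$\text{True}$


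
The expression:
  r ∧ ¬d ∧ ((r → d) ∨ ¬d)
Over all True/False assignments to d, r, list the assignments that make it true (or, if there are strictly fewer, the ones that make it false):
is true only for:
  d=False, r=True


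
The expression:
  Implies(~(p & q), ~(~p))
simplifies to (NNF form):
p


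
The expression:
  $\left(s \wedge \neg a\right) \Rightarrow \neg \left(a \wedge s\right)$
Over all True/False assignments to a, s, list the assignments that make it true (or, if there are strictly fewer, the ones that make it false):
is always true.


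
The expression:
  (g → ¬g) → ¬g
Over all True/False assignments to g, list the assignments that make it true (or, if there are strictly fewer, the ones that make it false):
is always true.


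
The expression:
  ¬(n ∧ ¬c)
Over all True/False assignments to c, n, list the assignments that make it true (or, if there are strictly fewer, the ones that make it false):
is false only for:
  c=False, n=True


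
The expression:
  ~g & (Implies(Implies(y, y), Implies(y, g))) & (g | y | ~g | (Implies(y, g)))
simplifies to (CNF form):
~g & ~y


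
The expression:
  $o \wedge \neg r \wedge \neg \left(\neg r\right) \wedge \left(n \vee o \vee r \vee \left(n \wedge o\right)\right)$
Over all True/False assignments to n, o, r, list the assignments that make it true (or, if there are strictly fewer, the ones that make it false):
is never true.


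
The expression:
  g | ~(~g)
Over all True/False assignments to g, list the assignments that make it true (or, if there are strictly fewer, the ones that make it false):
is true only for:
  g=True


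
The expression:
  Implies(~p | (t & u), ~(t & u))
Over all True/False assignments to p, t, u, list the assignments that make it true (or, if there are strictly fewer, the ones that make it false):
is false only for:
  p=False, t=True, u=True;
  p=True, t=True, u=True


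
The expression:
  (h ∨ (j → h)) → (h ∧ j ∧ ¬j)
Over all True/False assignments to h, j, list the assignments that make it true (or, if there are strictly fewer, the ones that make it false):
is true only for:
  h=False, j=True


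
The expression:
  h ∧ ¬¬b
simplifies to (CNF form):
b ∧ h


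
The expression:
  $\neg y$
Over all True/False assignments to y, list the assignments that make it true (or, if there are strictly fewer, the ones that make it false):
is true only for:
  y=False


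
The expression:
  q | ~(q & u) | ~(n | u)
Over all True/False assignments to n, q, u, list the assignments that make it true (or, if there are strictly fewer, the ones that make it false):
is always true.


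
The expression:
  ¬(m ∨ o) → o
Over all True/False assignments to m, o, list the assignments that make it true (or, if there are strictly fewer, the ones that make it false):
is false only for:
  m=False, o=False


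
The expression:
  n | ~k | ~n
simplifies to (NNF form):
True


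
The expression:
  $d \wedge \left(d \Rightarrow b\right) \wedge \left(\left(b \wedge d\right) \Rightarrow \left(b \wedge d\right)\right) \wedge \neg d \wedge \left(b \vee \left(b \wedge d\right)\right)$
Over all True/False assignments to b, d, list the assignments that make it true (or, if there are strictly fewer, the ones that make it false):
is never true.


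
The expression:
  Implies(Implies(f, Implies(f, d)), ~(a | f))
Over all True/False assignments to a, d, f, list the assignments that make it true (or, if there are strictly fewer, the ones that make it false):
is true only for:
  a=False, d=False, f=False;
  a=False, d=False, f=True;
  a=False, d=True, f=False;
  a=True, d=False, f=True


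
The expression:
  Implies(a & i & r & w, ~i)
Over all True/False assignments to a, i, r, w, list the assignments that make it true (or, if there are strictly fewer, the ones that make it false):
is false only for:
  a=True, i=True, r=True, w=True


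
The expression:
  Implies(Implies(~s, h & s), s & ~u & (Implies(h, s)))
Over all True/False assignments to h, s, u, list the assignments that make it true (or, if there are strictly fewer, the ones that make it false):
is false only for:
  h=False, s=True, u=True;
  h=True, s=True, u=True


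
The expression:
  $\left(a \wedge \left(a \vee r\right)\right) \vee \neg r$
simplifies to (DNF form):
$a \vee \neg r$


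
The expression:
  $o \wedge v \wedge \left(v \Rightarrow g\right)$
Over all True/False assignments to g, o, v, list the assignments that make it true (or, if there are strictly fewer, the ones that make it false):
is true only for:
  g=True, o=True, v=True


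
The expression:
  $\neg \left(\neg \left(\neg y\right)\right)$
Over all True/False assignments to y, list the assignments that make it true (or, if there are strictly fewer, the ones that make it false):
is true only for:
  y=False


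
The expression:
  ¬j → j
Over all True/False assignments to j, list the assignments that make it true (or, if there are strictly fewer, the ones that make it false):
is true only for:
  j=True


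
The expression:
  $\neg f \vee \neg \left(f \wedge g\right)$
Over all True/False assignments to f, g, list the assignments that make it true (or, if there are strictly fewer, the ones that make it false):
is false only for:
  f=True, g=True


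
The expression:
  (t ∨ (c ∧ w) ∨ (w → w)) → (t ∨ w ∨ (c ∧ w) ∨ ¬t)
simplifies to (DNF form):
True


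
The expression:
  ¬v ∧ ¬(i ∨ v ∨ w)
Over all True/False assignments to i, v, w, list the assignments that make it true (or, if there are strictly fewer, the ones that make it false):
is true only for:
  i=False, v=False, w=False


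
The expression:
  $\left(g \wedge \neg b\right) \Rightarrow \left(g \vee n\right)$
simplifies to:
$\text{True}$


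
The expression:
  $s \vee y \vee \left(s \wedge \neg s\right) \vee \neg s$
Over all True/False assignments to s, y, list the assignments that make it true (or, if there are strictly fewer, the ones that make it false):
is always true.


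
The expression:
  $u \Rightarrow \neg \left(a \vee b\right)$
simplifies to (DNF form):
$\left(\neg a \wedge \neg b\right) \vee \neg u$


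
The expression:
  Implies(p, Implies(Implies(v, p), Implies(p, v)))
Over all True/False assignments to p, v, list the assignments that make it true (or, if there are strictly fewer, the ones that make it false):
is false only for:
  p=True, v=False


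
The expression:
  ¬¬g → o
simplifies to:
o ∨ ¬g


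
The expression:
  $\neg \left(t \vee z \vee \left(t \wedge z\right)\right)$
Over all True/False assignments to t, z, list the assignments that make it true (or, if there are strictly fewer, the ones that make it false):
is true only for:
  t=False, z=False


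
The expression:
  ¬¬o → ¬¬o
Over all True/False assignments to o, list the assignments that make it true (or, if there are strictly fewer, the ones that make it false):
is always true.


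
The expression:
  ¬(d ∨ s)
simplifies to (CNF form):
¬d ∧ ¬s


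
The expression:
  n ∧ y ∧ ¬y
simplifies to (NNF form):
False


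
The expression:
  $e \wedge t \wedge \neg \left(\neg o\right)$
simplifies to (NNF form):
$e \wedge o \wedge t$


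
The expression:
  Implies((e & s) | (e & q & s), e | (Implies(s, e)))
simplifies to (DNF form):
True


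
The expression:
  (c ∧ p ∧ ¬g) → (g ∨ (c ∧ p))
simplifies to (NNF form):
True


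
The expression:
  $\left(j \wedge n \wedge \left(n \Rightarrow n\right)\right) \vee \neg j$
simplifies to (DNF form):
$n \vee \neg j$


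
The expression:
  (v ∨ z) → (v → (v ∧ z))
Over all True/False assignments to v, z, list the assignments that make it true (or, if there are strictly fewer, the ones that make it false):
is false only for:
  v=True, z=False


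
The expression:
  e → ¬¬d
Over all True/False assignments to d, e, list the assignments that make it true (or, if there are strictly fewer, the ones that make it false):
is false only for:
  d=False, e=True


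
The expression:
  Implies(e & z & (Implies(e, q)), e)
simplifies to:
True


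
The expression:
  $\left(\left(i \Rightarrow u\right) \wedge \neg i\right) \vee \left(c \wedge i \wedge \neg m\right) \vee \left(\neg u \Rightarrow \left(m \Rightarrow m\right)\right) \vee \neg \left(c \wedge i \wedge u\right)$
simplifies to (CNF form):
$\text{True}$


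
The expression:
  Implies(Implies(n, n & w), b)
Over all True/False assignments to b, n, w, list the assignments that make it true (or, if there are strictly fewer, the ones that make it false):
is false only for:
  b=False, n=False, w=False;
  b=False, n=False, w=True;
  b=False, n=True, w=True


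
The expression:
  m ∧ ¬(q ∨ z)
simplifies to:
m ∧ ¬q ∧ ¬z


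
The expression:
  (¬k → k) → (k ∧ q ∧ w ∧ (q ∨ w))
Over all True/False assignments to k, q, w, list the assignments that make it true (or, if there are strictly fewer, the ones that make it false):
is false only for:
  k=True, q=False, w=False;
  k=True, q=False, w=True;
  k=True, q=True, w=False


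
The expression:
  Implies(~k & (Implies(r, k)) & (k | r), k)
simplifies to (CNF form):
True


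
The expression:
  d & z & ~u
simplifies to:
d & z & ~u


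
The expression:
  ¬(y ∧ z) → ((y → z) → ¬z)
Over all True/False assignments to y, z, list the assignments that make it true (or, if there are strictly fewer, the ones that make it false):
is false only for:
  y=False, z=True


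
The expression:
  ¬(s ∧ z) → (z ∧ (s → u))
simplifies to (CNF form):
z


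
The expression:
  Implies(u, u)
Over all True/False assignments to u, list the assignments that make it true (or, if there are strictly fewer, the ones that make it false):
is always true.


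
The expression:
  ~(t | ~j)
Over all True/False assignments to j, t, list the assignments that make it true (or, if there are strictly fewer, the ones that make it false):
is true only for:
  j=True, t=False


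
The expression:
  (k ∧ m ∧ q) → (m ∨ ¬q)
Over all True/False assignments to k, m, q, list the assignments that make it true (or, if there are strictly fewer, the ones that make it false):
is always true.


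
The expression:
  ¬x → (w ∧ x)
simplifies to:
x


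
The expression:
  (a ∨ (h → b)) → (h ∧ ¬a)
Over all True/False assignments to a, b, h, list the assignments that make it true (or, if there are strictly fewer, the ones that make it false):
is true only for:
  a=False, b=False, h=True;
  a=False, b=True, h=True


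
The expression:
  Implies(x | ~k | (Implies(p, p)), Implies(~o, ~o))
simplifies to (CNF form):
True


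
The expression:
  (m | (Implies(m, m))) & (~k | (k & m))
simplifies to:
m | ~k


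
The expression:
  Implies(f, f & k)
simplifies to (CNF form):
k | ~f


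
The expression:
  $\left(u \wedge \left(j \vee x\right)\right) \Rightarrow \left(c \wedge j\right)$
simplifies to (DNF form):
$\left(c \wedge j\right) \vee \left(\neg j \wedge \neg x\right) \vee \neg u$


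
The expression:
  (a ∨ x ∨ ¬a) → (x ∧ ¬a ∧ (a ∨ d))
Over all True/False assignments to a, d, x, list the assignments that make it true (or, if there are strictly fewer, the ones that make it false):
is true only for:
  a=False, d=True, x=True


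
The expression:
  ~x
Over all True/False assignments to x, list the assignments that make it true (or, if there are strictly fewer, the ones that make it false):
is true only for:
  x=False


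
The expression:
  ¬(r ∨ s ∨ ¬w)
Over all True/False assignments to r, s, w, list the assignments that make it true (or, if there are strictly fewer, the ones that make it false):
is true only for:
  r=False, s=False, w=True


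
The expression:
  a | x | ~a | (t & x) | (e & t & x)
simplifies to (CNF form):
True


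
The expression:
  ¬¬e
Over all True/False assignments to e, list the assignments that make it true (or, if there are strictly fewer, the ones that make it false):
is true only for:
  e=True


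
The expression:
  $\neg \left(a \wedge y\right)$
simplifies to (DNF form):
$\neg a \vee \neg y$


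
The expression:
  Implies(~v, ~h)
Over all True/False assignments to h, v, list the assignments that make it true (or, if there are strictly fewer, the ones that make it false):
is false only for:
  h=True, v=False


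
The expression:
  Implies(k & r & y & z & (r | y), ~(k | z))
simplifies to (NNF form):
~k | ~r | ~y | ~z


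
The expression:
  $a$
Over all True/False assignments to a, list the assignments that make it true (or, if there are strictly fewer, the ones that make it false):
is true only for:
  a=True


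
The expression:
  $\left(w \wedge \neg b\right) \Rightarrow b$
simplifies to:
$b \vee \neg w$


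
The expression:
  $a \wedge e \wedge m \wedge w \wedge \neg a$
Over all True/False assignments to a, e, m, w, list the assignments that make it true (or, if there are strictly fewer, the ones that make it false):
is never true.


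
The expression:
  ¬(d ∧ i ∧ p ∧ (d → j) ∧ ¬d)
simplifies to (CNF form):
True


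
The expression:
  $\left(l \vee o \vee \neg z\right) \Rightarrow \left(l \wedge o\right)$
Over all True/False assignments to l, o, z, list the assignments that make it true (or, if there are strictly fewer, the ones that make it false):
is true only for:
  l=False, o=False, z=True;
  l=True, o=True, z=False;
  l=True, o=True, z=True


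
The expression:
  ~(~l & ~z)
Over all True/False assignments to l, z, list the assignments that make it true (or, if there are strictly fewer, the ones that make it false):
is false only for:
  l=False, z=False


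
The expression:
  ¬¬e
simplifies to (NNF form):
e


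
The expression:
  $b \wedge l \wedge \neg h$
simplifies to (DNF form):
$b \wedge l \wedge \neg h$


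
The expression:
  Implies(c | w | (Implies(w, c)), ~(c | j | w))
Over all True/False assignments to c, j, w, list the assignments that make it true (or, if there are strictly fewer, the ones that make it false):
is true only for:
  c=False, j=False, w=False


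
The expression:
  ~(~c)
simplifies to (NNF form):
c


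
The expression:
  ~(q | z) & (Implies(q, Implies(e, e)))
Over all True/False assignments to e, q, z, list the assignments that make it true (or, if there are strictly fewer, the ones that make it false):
is true only for:
  e=False, q=False, z=False;
  e=True, q=False, z=False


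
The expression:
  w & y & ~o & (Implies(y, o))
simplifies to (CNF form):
False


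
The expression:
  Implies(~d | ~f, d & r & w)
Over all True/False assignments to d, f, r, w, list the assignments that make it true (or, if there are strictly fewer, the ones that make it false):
is true only for:
  d=True, f=False, r=True, w=True;
  d=True, f=True, r=False, w=False;
  d=True, f=True, r=False, w=True;
  d=True, f=True, r=True, w=False;
  d=True, f=True, r=True, w=True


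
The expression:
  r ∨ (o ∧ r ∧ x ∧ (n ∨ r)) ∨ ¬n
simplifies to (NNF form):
r ∨ ¬n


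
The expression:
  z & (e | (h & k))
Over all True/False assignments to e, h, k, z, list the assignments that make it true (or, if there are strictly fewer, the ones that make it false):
is true only for:
  e=False, h=True, k=True, z=True;
  e=True, h=False, k=False, z=True;
  e=True, h=False, k=True, z=True;
  e=True, h=True, k=False, z=True;
  e=True, h=True, k=True, z=True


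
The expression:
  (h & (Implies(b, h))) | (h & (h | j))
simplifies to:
h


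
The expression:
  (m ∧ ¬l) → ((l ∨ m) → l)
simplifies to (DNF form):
l ∨ ¬m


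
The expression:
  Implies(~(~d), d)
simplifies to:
True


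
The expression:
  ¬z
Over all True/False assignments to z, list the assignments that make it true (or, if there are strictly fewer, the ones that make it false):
is true only for:
  z=False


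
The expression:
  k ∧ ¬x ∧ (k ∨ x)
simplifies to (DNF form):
k ∧ ¬x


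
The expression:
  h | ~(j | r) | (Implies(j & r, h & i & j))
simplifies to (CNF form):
h | ~j | ~r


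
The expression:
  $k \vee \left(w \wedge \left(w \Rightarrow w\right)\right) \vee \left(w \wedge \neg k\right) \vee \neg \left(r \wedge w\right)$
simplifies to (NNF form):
$\text{True}$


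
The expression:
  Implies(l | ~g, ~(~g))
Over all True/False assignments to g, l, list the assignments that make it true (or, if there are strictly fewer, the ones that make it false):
is true only for:
  g=True, l=False;
  g=True, l=True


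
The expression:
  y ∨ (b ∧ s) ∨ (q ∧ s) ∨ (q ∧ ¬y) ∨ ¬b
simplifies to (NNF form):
q ∨ s ∨ y ∨ ¬b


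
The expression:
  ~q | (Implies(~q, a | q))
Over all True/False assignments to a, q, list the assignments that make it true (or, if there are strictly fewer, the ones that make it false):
is always true.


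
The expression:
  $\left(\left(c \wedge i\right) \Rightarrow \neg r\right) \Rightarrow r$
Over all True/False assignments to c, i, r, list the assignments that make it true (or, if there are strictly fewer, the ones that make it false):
is true only for:
  c=False, i=False, r=True;
  c=False, i=True, r=True;
  c=True, i=False, r=True;
  c=True, i=True, r=True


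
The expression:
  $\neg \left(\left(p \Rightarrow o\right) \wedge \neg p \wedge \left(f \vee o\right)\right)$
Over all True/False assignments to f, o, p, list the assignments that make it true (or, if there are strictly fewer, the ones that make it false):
is false only for:
  f=False, o=True, p=False;
  f=True, o=False, p=False;
  f=True, o=True, p=False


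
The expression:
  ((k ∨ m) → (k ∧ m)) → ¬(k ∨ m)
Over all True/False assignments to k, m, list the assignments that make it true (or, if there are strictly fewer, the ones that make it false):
is false only for:
  k=True, m=True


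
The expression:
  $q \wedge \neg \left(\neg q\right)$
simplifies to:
$q$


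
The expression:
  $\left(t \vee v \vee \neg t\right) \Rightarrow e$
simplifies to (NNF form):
$e$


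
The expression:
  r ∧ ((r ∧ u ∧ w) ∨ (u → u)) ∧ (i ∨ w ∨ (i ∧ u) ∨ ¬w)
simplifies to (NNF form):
r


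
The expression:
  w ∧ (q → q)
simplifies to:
w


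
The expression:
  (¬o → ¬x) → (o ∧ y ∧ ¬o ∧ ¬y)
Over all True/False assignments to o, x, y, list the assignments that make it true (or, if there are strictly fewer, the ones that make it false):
is true only for:
  o=False, x=True, y=False;
  o=False, x=True, y=True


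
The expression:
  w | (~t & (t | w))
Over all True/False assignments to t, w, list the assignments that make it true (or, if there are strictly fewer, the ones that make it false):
is true only for:
  t=False, w=True;
  t=True, w=True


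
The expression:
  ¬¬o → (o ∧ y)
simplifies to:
y ∨ ¬o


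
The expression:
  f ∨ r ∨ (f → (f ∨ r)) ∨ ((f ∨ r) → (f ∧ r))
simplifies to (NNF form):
True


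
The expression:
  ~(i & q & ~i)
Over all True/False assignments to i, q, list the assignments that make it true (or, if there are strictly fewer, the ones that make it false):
is always true.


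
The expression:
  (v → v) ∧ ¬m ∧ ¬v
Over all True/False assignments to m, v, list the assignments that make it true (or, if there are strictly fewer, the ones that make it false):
is true only for:
  m=False, v=False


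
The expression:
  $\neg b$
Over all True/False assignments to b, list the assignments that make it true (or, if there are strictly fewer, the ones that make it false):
is true only for:
  b=False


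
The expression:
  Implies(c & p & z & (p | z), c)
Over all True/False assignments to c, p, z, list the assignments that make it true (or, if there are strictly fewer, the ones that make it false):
is always true.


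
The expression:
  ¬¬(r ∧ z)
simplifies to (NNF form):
r ∧ z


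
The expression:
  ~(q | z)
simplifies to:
~q & ~z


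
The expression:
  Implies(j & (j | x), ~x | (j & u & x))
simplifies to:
u | ~j | ~x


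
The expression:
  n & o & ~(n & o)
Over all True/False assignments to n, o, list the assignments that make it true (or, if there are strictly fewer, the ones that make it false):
is never true.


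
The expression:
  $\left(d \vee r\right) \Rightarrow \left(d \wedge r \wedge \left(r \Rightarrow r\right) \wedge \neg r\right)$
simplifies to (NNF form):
$\neg d \wedge \neg r$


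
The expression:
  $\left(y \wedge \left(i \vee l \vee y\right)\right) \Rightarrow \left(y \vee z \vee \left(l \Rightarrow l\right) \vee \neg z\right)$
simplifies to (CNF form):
$\text{True}$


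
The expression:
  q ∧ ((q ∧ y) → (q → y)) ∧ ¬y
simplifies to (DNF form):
q ∧ ¬y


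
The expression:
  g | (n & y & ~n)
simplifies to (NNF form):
g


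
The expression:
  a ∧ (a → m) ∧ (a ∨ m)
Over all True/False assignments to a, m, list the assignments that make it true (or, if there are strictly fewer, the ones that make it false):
is true only for:
  a=True, m=True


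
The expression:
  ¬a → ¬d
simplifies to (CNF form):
a ∨ ¬d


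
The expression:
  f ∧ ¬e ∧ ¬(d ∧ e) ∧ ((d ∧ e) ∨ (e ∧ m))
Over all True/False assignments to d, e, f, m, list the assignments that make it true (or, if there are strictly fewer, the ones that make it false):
is never true.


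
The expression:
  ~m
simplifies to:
~m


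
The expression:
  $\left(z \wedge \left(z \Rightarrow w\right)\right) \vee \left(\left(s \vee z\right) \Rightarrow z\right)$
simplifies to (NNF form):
$z \vee \neg s$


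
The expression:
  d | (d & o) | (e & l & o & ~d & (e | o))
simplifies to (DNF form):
d | (e & l & o)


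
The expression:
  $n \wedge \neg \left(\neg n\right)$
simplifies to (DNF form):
$n$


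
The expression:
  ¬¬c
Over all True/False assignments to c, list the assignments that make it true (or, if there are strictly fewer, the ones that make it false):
is true only for:
  c=True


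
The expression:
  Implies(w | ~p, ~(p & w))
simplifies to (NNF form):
~p | ~w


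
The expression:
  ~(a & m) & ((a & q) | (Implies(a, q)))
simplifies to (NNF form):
~a | (q & ~m)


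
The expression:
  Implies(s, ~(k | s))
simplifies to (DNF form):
~s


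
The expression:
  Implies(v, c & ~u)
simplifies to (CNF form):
(c | ~v) & (~u | ~v)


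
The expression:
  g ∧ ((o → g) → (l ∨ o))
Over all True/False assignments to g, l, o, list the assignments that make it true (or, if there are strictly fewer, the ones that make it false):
is true only for:
  g=True, l=False, o=True;
  g=True, l=True, o=False;
  g=True, l=True, o=True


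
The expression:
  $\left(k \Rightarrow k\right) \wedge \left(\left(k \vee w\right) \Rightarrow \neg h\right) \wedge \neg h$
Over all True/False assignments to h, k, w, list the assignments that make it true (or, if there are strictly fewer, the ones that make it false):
is true only for:
  h=False, k=False, w=False;
  h=False, k=False, w=True;
  h=False, k=True, w=False;
  h=False, k=True, w=True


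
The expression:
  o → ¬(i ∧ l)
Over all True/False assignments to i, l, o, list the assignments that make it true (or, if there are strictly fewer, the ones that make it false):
is false only for:
  i=True, l=True, o=True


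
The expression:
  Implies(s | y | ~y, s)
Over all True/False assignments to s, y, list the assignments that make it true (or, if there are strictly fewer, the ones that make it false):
is true only for:
  s=True, y=False;
  s=True, y=True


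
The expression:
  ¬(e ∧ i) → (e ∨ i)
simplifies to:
e ∨ i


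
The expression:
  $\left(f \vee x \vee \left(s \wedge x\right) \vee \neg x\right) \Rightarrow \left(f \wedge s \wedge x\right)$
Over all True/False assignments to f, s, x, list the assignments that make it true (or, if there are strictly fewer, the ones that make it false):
is true only for:
  f=True, s=True, x=True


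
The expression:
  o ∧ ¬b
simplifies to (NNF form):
o ∧ ¬b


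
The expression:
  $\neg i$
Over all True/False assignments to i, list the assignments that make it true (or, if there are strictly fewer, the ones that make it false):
is true only for:
  i=False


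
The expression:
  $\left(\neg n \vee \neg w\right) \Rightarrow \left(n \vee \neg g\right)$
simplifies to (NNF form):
$n \vee \neg g$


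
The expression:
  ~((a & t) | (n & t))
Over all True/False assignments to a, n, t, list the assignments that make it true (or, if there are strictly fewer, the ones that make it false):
is false only for:
  a=False, n=True, t=True;
  a=True, n=False, t=True;
  a=True, n=True, t=True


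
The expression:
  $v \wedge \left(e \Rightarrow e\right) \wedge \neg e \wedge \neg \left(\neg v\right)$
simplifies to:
$v \wedge \neg e$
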